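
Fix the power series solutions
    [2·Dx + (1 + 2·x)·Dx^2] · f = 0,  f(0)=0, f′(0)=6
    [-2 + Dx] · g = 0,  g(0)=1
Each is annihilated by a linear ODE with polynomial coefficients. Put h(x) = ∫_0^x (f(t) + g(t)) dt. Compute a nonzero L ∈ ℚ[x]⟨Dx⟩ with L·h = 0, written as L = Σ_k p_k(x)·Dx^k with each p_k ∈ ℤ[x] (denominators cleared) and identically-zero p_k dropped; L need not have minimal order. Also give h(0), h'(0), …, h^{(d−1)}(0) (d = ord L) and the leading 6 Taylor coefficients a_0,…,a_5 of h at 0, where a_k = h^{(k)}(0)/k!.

L = (-6 - 4·x)·Dx^2 + (1 - 4·x - 4·x^2)·Dx^3 + (1 + 3·x + 2·x^2)·Dx^4  (order 4).
h: a_k = 0, 1, 4, -4/3, 7/3, -34/15, …
ICs: h(0) = 0, h′(0) = 1, h′′(0) = 8, h′′′(0) = -8.

f: a_k = 0, 6, -6, 8, -12, 96/5, …
g: a_k = 1, 2, 2, 4/3, 2/3, 4/15, …
f+g: L₀ = lclm(L_f,L_g), ord ≤ 2+1.
∫: right-multiply L₀ by Dx.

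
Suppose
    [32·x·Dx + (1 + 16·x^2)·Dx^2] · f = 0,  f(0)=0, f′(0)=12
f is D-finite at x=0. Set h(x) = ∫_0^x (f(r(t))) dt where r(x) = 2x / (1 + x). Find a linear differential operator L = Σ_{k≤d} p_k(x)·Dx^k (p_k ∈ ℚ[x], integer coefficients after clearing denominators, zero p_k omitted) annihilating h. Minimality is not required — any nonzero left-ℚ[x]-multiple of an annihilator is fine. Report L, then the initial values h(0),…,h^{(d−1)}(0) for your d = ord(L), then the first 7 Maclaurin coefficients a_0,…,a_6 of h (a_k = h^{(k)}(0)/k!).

L = (2 + 130·x)·Dx^2 + (1 + 2·x + 65·x^2)·Dx^3  (order 3).
h: a_k = 0, 0, 12, -8, -122, 1512/5, 13844/5, …
ICs: h(0) = 0, h′(0) = 0, h′′(0) = 24.

f: a_k = 0, 12, 0, -64, 0, 3072/5, 0, …
f∘r: x↦r, Dx↦Dx/r' in L_f ⇒ L₀.
∫: right-multiply L₀ by Dx.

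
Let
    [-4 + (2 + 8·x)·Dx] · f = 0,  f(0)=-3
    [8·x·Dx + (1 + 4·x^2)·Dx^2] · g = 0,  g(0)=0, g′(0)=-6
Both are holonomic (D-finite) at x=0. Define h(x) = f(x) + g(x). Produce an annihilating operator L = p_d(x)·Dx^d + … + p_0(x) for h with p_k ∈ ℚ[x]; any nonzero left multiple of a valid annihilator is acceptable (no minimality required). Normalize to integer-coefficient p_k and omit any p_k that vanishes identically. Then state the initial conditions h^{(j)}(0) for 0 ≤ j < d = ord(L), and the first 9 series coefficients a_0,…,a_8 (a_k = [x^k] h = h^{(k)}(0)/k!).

f: a_k = -3, -6, 6, -12, 30, -84, 252, -792, 2574, …
g: a_k = 0, -6, 0, 8, 0, -96/5, 0, 384/7, 0, …
Weyl lclm of L_f,L_g ⇒ L₀ (ord ≤ 3).
L = (-8 - 80·x + 96·x^2 + 192·x^3)·Dx + (-10 - 32·x - 64·x^2 + 384·x^3 + 672·x^4)·Dx^2 + (-1 + 24·x^2 + 48·x^3 + 112·x^4 + 192·x^5)·Dx^3  (order 3).
h: a_k = -3, -12, 6, -4, 30, -516/5, 252, -5160/7, 2574, …
ICs: h(0) = -3, h′(0) = -12, h′′(0) = 12.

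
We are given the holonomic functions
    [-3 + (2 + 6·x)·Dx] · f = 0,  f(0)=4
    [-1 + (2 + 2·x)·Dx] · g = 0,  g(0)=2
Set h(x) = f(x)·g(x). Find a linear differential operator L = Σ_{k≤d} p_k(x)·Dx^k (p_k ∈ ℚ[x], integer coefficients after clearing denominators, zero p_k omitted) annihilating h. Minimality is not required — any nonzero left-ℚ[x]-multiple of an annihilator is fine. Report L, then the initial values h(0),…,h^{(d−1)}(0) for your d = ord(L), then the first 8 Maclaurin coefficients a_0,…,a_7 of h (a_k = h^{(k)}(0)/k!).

f: a_k = 4, 6, -9/2, 27/4, -405/32, 1701/64, -15309/256, 72171/512, …
g: a_k = 2, 1, -1/4, 1/8, -5/64, 7/128, -21/512, 33/1024, …
L₀ := L_f ⊗_s L_g (sym. prod.), ord ≤ 1.
L = (-2 - 3·x) + (1 + 4·x + 3·x^2)·Dx  (order 1).
h: a_k = 8, 16, -4, 8, -17, 38, -177/2, 213, …
ICs: h(0) = 8.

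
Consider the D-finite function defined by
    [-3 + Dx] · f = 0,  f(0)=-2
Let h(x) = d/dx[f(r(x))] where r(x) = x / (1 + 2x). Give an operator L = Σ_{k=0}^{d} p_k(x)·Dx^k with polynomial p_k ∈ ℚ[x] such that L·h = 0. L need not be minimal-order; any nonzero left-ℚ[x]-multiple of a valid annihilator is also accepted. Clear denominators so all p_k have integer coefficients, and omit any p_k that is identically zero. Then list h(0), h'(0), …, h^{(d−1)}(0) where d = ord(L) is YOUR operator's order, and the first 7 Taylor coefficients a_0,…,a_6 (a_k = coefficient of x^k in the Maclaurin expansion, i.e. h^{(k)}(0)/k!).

L = (-1 - 8·x) + (-1 - 4·x - 4·x^2)·Dx  (order 1).
h: a_k = -6, 6, 9, -51, 519/4, -4743/20, 12441/40, …
ICs: h(0) = -6.

f: a_k = -2, -6, -9, -9, -27/4, -81/20, -81/40, …
h₀=f(r): pull back L_f along r ⇒ L₀.
h₀' ⇒ L via d/dx closure of L₀.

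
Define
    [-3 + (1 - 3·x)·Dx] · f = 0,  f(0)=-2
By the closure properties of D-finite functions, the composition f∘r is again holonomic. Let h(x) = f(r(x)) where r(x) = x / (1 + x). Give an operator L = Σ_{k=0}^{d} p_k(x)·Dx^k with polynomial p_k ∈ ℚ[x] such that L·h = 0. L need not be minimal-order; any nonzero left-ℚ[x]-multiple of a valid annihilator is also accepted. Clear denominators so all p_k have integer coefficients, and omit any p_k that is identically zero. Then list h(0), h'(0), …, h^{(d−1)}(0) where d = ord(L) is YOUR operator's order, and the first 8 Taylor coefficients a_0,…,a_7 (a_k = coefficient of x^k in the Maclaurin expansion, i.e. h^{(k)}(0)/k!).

f: a_k = -2, -6, -18, -54, -162, -486, -1458, -4374, …
f∘r: x↦r, Dx↦Dx/r' in L_f ⇒ L₀.
L = 3 + (-1 + x + 2·x^2)·Dx  (order 1).
h: a_k = -2, -6, -12, -24, -48, -96, -192, -384, …
ICs: h(0) = -2.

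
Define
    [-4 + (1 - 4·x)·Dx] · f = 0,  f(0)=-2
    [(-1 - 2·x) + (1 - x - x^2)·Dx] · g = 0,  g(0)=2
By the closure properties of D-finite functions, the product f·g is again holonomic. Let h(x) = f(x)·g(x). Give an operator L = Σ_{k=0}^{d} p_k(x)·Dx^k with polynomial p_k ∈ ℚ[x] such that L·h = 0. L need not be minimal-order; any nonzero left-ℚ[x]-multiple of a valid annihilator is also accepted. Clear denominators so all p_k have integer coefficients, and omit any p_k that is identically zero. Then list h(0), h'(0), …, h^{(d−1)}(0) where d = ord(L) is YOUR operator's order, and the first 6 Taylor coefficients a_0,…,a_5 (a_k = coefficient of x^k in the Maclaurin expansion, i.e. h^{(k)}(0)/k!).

L = (-5 + 6·x + 12·x^2) + (1 - 5·x + 3·x^2 + 4·x^3)·Dx  (order 1).
h: a_k = -4, -20, -88, -364, -1476, -5936, …
ICs: h(0) = -4.

f: a_k = -2, -8, -32, -128, -512, -2048, …
g: a_k = 2, 2, 4, 6, 10, 16, …
Product ⇒ symmetric product L₀, ord ≤ 1.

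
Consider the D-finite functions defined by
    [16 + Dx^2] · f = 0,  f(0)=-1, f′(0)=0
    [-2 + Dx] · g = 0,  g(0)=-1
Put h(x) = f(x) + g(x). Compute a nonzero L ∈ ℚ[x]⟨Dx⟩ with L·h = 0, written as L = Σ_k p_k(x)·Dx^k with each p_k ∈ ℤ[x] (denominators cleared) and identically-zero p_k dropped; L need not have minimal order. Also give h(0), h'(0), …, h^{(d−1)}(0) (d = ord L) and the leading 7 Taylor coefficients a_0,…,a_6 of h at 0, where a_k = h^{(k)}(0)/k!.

f: a_k = -1, 0, 8, 0, -32/3, 0, 256/45, …
g: a_k = -1, -2, -2, -4/3, -2/3, -4/15, -4/45, …
Weyl lclm of L_f,L_g ⇒ L₀ (ord ≤ 3).
L = -32 + 16·Dx - 2·Dx^2 + Dx^3  (order 3).
h: a_k = -2, -2, 6, -4/3, -34/3, -4/15, 28/5, …
ICs: h(0) = -2, h′(0) = -2, h′′(0) = 12.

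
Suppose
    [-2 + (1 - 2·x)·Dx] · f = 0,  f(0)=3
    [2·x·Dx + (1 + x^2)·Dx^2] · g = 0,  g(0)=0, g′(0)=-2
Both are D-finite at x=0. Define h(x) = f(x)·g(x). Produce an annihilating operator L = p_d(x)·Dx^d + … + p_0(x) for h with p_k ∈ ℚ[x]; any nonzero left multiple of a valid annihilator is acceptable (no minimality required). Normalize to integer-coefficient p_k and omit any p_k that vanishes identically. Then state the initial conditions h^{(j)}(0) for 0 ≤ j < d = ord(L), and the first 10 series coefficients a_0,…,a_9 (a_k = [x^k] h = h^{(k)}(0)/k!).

L = 4·x + (4 - 2·x + 8·x^2)·Dx + (-1 + 2·x - x^2 + 2·x^3)·Dx^2  (order 2).
h: a_k = 0, -6, -12, -22, -44, -446/5, -892/5, -12458/35, -24916/35, -149566/105, …
ICs: h(0) = 0, h′(0) = -6.

f: a_k = 3, 6, 12, 24, 48, 96, 192, 384, 768, 1536, …
g: a_k = 0, -2, 0, 2/3, 0, -2/5, 0, 2/7, 0, -2/9, …
h₀=f·g: eliminate ⇒ L₀, order ≤ 1·2.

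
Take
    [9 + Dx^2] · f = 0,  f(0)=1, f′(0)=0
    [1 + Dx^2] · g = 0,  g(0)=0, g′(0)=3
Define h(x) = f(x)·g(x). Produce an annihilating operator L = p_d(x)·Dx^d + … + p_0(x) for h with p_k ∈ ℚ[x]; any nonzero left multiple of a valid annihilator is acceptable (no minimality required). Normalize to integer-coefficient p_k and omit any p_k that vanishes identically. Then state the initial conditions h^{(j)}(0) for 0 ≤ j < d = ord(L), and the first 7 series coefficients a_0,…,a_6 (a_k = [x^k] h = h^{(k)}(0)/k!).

L = 64 + 20·Dx^2 + Dx^4  (order 4).
h: a_k = 0, 3, 0, -14, 0, 62/5, 0, …
ICs: h(0) = 0, h′(0) = 3, h′′(0) = 0, h′′′(0) = -84.

f: a_k = 1, 0, -9/2, 0, 27/8, 0, -81/80, …
g: a_k = 0, 3, 0, -1/2, 0, 1/40, 0, …
Sym-product of L_f,L_g gives L₀ (≤ ord 4).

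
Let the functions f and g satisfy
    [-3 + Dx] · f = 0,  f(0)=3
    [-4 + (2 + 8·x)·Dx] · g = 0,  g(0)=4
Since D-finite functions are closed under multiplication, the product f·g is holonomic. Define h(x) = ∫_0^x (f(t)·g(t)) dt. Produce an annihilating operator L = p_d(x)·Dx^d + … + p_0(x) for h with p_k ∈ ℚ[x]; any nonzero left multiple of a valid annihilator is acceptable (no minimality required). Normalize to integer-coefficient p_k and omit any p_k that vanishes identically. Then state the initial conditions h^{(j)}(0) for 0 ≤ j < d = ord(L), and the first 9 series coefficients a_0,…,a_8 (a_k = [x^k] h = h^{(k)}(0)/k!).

f: a_k = 3, 9, 27/2, 27/2, 81/8, 243/40, 243/80, 729/560, 2187/4480, …
g: a_k = 4, 8, -8, 16, -40, 112, -336, 1056, -3432, …
Product ⇒ symmetric product L₀, ord ≤ 1.
h=∫₀ˣh₀: take L = L₀·Dx.
L = (-5 - 12·x)·Dx + (1 + 4·x)·Dx^2  (order 2).
h: a_k = 0, 12, 30, 34, 69/2, 129/10, 631/20, -1377/28, 176247/1120, …
ICs: h(0) = 0, h′(0) = 12.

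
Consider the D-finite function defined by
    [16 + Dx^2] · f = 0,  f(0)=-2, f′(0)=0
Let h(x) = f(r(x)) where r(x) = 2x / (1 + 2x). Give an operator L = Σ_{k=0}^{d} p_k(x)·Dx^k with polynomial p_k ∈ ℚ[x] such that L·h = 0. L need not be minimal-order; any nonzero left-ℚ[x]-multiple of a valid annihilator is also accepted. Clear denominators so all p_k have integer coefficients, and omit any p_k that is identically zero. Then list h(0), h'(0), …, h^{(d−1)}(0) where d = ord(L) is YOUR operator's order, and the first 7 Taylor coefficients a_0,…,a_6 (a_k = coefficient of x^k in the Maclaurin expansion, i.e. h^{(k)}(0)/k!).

L = 64 + (4 + 24·x + 48·x^2 + 32·x^3)·Dx + (1 + 8·x + 24·x^2 + 32·x^3 + 16·x^4)·Dx^2  (order 2).
h: a_k = -2, 0, 64, -256, 1280/3, 2048/3, -351232/45, …
ICs: h(0) = -2, h′(0) = 0.

f: a_k = -2, 0, 16, 0, -64/3, 0, 512/45, …
L₀ from L_f via x↦r, Dx↦r'^{-1}Dx.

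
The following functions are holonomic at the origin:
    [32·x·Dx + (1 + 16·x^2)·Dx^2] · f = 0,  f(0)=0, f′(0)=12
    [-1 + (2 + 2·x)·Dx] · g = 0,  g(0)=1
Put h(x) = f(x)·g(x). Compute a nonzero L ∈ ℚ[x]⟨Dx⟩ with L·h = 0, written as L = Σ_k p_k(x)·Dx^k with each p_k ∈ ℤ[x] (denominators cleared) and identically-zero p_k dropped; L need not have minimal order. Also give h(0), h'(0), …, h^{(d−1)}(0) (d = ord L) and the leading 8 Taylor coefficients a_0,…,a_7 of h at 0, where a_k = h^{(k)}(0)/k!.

f: a_k = 0, 12, 0, -64, 0, 3072/5, 0, -49152/7, …
g: a_k = 1, 1/2, -1/8, 1/16, -5/128, 7/256, -21/1024, 33/2048, …
Product ⇒ symmetric product L₀, ord ≤ 2.
L = (3 - 64·x - 16·x^2) + (-4 + 124·x + 192·x^2 + 64·x^3)·Dx + (4 + 8·x + 68·x^2 + 128·x^3 + 64·x^4)·Dx^2  (order 2).
h: a_k = 0, 12, 6, -131/2, -125/4, 99509/160, 97129/320, -63582493/8960, …
ICs: h(0) = 0, h′(0) = 12.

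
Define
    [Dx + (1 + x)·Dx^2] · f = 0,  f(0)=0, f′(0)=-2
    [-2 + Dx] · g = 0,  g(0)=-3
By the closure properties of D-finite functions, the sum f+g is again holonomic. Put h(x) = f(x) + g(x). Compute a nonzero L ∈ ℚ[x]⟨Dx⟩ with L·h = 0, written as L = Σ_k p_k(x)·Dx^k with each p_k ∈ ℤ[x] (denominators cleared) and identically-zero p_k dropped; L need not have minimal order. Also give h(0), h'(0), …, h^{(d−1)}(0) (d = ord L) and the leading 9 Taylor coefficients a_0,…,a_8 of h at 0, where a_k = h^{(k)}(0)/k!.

L = (-8 - 4·x)·Dx + (-2 - 8·x - 4·x^2)·Dx^2 + (3 + 5·x + 2·x^2)·Dx^3  (order 3).
h: a_k = -3, -8, -5, -14/3, -3/2, -6/5, 1/15, -38/105, 97/420, …
ICs: h(0) = -3, h′(0) = -8, h′′(0) = -10.

f: a_k = 0, -2, 1, -2/3, 1/2, -2/5, 1/3, -2/7, 1/4, …
g: a_k = -3, -6, -6, -4, -2, -4/5, -4/15, -8/105, -2/105, …
L₀ := lclm(L_f,L_g); ord L₀ ≤ 2+1.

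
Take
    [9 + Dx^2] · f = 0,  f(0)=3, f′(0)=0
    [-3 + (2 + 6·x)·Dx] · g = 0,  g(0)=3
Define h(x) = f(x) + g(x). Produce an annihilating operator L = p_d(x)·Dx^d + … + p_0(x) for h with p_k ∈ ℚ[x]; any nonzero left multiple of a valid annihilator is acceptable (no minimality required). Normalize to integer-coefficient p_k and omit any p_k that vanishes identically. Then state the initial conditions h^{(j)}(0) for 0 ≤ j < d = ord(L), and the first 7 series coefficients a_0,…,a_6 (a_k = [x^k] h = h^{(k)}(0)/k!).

f: a_k = 3, 0, -27/2, 0, 81/8, 0, -243/80, …
g: a_k = 3, 9/2, -27/8, 81/16, -1215/128, 5103/256, -45927/1024, …
Sum ⇒ L₀ = lclm(L_f,L_g) in ℚ(x)⟨Dx⟩.
L = (-63 - 216·x - 324·x^2) + (18 + 198·x + 648·x^2 + 648·x^3)·Dx + (-7 - 24·x - 36·x^2)·Dx^2 + (2 + 22·x + 72·x^2 + 72·x^3)·Dx^3  (order 3).
h: a_k = 6, 9/2, -135/8, 81/16, 81/128, 5103/256, -245187/5120, …
ICs: h(0) = 6, h′(0) = 9/2, h′′(0) = -135/4.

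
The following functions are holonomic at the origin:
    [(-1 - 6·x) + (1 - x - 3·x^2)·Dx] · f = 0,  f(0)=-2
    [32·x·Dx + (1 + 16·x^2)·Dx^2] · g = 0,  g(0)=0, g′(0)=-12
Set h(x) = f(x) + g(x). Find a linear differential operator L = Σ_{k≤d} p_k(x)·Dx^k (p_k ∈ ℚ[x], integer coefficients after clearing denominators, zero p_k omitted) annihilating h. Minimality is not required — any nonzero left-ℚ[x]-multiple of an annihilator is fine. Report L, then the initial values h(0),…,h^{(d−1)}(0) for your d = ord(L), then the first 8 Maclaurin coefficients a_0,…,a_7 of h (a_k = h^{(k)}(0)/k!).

L = (-128 + 512·x + 10560·x^2 + 25344·x^3 + 95904·x^4 + 41472·x^6)·Dx + (37 + 208·x - 206·x^2 + 1476·x^3 + 24336·x^4 + 66528·x^5 + 6912·x^6 + 41472·x^7)·Dx^2 + (-4 - 21·x - 198·x^2 - 90·x^3 - 1775·x^4 + 4080·x^5 + 6336·x^6 + 2304·x^7 + 6912·x^8)·Dx^3  (order 3).
h: a_k = -2, -14, -8, 50, -38, -3472/5, -194, 46114/7, …
ICs: h(0) = -2, h′(0) = -14, h′′(0) = -16.

f: a_k = -2, -2, -8, -14, -38, -80, -194, -434, …
g: a_k = 0, -12, 0, 64, 0, -3072/5, 0, 49152/7, …
f+g: L₀ = lclm(L_f,L_g), ord ≤ 1+2.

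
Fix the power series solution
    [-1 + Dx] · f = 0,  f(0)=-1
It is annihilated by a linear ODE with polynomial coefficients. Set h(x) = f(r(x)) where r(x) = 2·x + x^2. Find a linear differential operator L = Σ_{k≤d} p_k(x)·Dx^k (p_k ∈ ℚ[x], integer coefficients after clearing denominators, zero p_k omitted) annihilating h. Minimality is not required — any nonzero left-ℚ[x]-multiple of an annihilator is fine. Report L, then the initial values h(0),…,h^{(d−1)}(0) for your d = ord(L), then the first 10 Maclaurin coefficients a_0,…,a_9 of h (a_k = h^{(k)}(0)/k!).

L = (-2 - 2·x) + Dx  (order 1).
h: a_k = -1, -2, -3, -10/3, -19/6, -13/5, -173/90, -407/315, -45/56, -5281/11340, …
ICs: h(0) = -1.

f: a_k = -1, -1, -1/2, -1/6, -1/24, -1/120, -1/720, -1/5040, -1/40320, -1/362880, …
Substitute x→r, Dx→(1/r')Dx; clear ⇒ L₀.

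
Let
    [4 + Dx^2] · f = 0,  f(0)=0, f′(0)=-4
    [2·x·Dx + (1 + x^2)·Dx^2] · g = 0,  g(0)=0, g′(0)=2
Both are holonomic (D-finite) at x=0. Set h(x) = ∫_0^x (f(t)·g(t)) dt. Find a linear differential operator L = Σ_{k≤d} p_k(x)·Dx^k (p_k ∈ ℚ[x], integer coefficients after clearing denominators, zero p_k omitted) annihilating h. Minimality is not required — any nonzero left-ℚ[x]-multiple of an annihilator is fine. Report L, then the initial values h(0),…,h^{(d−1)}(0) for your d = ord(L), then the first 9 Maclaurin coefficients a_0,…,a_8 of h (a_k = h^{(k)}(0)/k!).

f: a_k = 0, -4, 0, 8/3, 0, -8/15, 0, 16/315, 0, …
g: a_k = 0, 2, 0, -2/3, 0, 2/5, 0, -2/7, 0, …
h₀=f·g: eliminate ⇒ L₀, order ≤ 2·2.
h=∫₀ˣh₀: take L = L₀·Dx.
L = (160 + 464·x^2 + 464·x^4 + 256·x^6 + 64·x^8)·Dx + (96·x + 224·x^3 + 192·x^5 + 64·x^7)·Dx^2 + (60 + 188·x^2 + 216·x^4 + 128·x^6 + 32·x^8)·Dx^3 + (24·x + 56·x^3 + 48·x^5 + 16·x^7)·Dx^4 + (5 + 18·x^2 + 25·x^4 + 16·x^6 + 4·x^8)·Dx^5  (order 5).
h: a_k = 0, 0, 0, -8/3, 0, 8/5, 0, -40/63, 0, …
ICs: h(0) = 0, h′(0) = 0, h′′(0) = 0, h′′′(0) = -16, h′′′′(0) = 0.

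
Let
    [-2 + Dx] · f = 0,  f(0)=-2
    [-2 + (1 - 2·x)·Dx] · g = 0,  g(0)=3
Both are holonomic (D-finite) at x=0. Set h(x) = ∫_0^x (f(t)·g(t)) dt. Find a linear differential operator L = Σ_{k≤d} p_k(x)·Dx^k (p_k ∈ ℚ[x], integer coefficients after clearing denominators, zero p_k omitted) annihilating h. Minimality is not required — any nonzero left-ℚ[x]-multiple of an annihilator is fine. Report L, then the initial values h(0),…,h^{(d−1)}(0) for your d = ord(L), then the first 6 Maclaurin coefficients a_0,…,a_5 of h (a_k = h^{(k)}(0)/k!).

L = (4 - 4·x)·Dx + (-1 + 2·x)·Dx^2  (order 2).
h: a_k = 0, -6, -12, -20, -32, -52, …
ICs: h(0) = 0, h′(0) = -6.

f: a_k = -2, -4, -4, -8/3, -4/3, -8/15, …
g: a_k = 3, 6, 12, 24, 48, 96, …
h₀=f·g: eliminate ⇒ L₀, order ≤ 1·1.
∫: right-multiply L₀ by Dx.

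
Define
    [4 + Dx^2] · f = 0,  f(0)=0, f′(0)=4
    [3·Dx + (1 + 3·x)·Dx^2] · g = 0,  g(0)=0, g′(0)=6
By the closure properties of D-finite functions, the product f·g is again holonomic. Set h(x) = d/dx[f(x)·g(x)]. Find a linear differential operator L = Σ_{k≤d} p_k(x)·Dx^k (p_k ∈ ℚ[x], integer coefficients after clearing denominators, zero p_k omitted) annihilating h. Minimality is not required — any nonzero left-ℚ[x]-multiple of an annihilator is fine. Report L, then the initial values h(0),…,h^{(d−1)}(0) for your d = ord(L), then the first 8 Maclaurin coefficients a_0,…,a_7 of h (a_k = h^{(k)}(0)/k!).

f: a_k = 0, 4, 0, -8/3, 0, 8/15, 0, -16/315, …
g: a_k = 0, 6, -9, 18, -81/2, 486/5, -243, 4374/7, …
f·g: L₀ = L_f ⊗_s L_g, ord ≤ 2·2.
h=h₀': d/dx-closure on L₀ ⇒ L.
L = (-21880 - 49536·x - 195264·x^2 - 252288·x^3 + 225504·x^4 + 746496·x^5 + 373248·x^6) + (-9384 - 44856·x - 47520·x^2 + 90720·x^3 + 311040·x^4 + 186624·x^5)·Dx + (-6026 - 16344·x - 53892·x^2 - 32832·x^3 + 182736·x^4 + 373248·x^5 + 186624·x^6)·Dx^2 + (-2346 - 11214·x - 11880·x^2 + 22680·x^3 + 77760·x^4 + 46656·x^5)·Dx^3 + (-139 - 990·x - 1269·x^2 + 7560·x^3 + 31590·x^4 + 46656·x^5 + 23328·x^6)·Dx^4  (order 4).
h: a_k = 0, 48, -108, 224, -690, 2064, -30408/5, 377920/21, …
ICs: h(0) = 0, h′(0) = 48, h′′(0) = -216, h′′′(0) = 1344.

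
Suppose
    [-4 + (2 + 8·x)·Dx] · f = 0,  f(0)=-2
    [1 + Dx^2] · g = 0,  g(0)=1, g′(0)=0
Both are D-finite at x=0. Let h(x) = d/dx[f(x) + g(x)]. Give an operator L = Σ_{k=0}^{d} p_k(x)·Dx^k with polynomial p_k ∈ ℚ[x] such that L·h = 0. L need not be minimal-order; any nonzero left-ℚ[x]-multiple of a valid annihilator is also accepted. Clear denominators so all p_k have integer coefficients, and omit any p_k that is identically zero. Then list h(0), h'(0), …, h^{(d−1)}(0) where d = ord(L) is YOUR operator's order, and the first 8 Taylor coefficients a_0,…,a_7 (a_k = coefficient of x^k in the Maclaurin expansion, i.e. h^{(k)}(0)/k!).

f: a_k = -2, -4, 4, -8, 20, -56, 168, -528, …
g: a_k = 1, 0, -1/2, 0, 1/24, 0, -1/720, 0, …
h₀=f+g: left-lcm gives L₀, ord ≤ 3.
Differentiate: ansatz ord ≤ ord L₀ ⇒ L.
L = (-122 - 16·x - 32·x^2) + (-13 - 60·x - 48·x^2 - 64·x^3)·Dx + (-122 - 16·x - 32·x^2)·Dx^2 + (-13 - 60·x - 48·x^2 - 64·x^3)·Dx^3  (order 3).
h: a_k = -4, 7, -24, 481/6, -280, 120959/120, -3696, 69189121/5040, …
ICs: h(0) = -4, h′(0) = 7, h′′(0) = -48.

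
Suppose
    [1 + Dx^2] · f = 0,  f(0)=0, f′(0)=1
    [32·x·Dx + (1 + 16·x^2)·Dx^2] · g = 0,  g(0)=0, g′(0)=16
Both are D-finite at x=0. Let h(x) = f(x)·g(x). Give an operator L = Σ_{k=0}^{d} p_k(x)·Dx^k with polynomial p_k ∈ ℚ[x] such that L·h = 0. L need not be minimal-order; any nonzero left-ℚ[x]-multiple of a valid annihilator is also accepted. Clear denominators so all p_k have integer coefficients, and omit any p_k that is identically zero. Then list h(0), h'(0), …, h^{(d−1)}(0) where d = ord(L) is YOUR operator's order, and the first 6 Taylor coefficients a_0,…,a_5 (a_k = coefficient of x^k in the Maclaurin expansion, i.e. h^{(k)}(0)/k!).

L = (1105 + 51776·x^2 + 22016·x^4 + 16384·x^6 + 65536·x^8) + (2112·x + 35840·x^3 + 49152·x^5 + 262144·x^7)·Dx + (1122 + 52352·x^2 + 27648·x^4 + 32768·x^6 + 131072·x^8)·Dx^2 + (2112·x + 35840·x^3 + 49152·x^5 + 262144·x^7)·Dx^3 + (17 + 576·x^2 + 5632·x^4 + 16384·x^6 + 65536·x^8)·Dx^4  (order 4).
h: a_k = 0, 0, 16, 0, -88, 0, …
ICs: h(0) = 0, h′(0) = 0, h′′(0) = 32, h′′′(0) = 0.

f: a_k = 0, 1, 0, -1/6, 0, 1/120, …
g: a_k = 0, 16, 0, -256/3, 0, 4096/5, …
L₀ := L_f ⊗_s L_g (sym. prod.), ord ≤ 4.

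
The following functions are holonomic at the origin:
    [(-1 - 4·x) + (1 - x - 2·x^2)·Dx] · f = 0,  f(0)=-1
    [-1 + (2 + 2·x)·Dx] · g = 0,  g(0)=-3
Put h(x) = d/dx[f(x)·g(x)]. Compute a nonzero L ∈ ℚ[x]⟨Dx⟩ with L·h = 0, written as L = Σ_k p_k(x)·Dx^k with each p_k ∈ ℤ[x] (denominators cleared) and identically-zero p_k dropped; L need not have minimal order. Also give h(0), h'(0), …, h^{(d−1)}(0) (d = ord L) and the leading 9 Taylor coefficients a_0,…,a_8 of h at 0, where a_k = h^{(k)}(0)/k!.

f: a_k = -1, -1, -3, -5, -11, -21, -43, -85, -171, …
g: a_k = -3, -3/2, 3/8, -3/16, 15/128, -21/256, 63/1024, -99/2048, 1287/32768, …
f·g: L₀ = L_f ⊗_s L_g, ord ≤ 1·1.
h=h₀': d/dx-closure on L₀ ⇒ L.
L = (9 + 20·x + 20·x^2) + (-2 - 2·x + 8·x^2 + 8·x^3)·Dx  (order 1).
h: a_k = 9/2, 81/4, 927/16, 5049/32, 100035/256, 482247/512, 4491963/2048, 20553993/4096, 739615563/65536, …
ICs: h(0) = 9/2.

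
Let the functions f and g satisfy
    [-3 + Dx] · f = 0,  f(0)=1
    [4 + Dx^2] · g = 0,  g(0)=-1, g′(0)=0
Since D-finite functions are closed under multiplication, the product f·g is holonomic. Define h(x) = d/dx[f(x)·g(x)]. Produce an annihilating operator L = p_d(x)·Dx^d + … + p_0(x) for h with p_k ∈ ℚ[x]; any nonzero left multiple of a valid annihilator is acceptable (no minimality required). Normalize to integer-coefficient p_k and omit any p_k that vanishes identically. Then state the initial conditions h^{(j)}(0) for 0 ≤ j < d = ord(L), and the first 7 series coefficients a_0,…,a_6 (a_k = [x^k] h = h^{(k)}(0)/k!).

L = 13 - 6·Dx + Dx^2  (order 2).
h: a_k = -3, -5, 9/2, 119/6, 199/8, 407/24, 1483/240, …
ICs: h(0) = -3, h′(0) = -5.

f: a_k = 1, 3, 9/2, 9/2, 27/8, 81/40, 81/80, …
g: a_k = -1, 0, 2, 0, -2/3, 0, 4/45, …
Product ⇒ symmetric product L₀, ord ≤ 2.
Differentiate: ansatz ord ≤ ord L₀ ⇒ L.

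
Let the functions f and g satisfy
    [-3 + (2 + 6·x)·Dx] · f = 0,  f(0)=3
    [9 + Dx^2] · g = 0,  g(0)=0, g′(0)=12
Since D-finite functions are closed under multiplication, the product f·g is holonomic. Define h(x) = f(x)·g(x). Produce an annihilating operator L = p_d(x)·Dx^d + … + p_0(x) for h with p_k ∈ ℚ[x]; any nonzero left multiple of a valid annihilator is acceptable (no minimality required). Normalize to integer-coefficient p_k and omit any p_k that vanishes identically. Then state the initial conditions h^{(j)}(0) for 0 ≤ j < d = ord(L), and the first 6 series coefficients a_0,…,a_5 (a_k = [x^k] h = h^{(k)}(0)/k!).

f: a_k = 3, 9/2, -27/8, 81/16, -1215/128, 5103/256, …
g: a_k = 0, 12, 0, -18, 0, 81/10, …
f·g: L₀ = L_f ⊗_s L_g, ord ≤ 1·2.
L = (63 + 216·x + 324·x^2) + (-12 - 36·x)·Dx + (4 + 24·x + 36·x^2)·Dx^2  (order 2).
h: a_k = 0, 36, 54, -189/2, -81/4, -4617/160, …
ICs: h(0) = 0, h′(0) = 36.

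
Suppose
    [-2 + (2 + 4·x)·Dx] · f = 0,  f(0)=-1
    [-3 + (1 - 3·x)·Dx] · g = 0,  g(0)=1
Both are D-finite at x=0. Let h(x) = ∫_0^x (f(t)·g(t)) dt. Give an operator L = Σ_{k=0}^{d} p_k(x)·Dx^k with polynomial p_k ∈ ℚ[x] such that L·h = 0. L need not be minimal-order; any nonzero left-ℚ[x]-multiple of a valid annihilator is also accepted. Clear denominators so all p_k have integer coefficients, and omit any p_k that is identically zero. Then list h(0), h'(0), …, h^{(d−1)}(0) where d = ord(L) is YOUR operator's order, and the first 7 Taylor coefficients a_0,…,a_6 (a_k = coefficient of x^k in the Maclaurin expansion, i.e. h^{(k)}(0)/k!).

f: a_k = -1, -1, 1/2, -1/2, 5/8, -7/8, 21/16, …
g: a_k = 1, 3, 9, 27, 81, 243, 729, …
Sym-product of L_f,L_g gives L₀ (≤ ord 1).
h=∫h₀ ⇒ L = L₀·Dx.
L = (4 + 3·x)·Dx + (-1 + x + 6·x^2)·Dx^2  (order 2).
h: a_k = 0, -1, -2, -23/6, -35/4, -167/8, -157/3, …
ICs: h(0) = 0, h′(0) = -1.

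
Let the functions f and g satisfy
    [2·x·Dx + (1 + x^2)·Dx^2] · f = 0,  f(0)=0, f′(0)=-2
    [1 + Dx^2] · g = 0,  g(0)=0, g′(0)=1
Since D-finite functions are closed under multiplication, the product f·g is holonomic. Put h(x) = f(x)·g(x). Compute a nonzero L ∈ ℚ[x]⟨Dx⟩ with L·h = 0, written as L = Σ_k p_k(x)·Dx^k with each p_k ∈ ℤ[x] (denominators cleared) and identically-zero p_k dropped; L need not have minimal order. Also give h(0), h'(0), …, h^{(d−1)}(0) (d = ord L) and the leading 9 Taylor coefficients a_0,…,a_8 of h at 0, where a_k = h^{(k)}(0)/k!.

L = (10 + 26·x^2 + 11·x^4 + 4·x^6 + x^8) + (12·x + 20·x^3 + 12·x^5 + 4·x^7)·Dx + (12 + 32·x^2 + 18·x^4 + 8·x^6 + 2·x^8)·Dx^2 + (12·x + 20·x^3 + 12·x^5 + 4·x^7)·Dx^3 + (2 + 6·x^2 + 7·x^4 + 4·x^6 + x^8)·Dx^4  (order 4).
h: a_k = 0, 0, -2, 0, 1, 0, -19/36, 0, 43/120, …
ICs: h(0) = 0, h′(0) = 0, h′′(0) = -4, h′′′(0) = 0.

f: a_k = 0, -2, 0, 2/3, 0, -2/5, 0, 2/7, 0, …
g: a_k = 0, 1, 0, -1/6, 0, 1/120, 0, -1/5040, 0, …
Sym-product of L_f,L_g gives L₀ (≤ ord 4).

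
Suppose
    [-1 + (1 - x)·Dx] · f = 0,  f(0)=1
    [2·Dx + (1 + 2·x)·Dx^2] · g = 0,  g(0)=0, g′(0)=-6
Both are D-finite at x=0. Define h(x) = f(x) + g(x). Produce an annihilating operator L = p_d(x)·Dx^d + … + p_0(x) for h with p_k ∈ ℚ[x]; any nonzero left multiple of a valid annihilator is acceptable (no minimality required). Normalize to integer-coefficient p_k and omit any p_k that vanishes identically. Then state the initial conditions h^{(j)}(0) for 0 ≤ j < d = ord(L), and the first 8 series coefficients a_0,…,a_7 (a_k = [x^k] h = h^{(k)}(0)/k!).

L = (14 + 4·x)·Dx + (-1 + 20·x + 8·x^2)·Dx^2 + (-2 - 3·x + 3·x^2 + 2·x^3)·Dx^3  (order 3).
h: a_k = 1, -5, 7, -7, 13, -91/5, 33, -377/7, …
ICs: h(0) = 1, h′(0) = -5, h′′(0) = 14.

f: a_k = 1, 1, 1, 1, 1, 1, 1, 1, …
g: a_k = 0, -6, 6, -8, 12, -96/5, 32, -384/7, …
f+g: L₀ = lclm(L_f,L_g), ord ≤ 1+2.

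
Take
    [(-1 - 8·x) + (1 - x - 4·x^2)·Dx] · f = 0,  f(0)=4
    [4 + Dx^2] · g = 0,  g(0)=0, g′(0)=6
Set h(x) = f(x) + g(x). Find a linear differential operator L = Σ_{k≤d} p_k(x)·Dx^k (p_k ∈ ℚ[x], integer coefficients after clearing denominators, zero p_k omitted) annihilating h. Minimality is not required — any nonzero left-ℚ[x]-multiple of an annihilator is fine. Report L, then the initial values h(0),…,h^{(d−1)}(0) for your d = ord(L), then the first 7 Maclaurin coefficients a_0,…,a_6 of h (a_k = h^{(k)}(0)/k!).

f: a_k = 4, 4, 20, 36, 116, 260, 724, …
g: a_k = 0, 6, 0, -4, 0, 4/5, 0, …
Sum ⇒ L₀ = lclm(L_f,L_g) in ℚ(x)⟨Dx⟩.
L = (116 + 1008·x + 968·x^2 + 2688·x^3 + 640·x^4 + 1024·x^5) + (-28 - 4·x + 8·x^2 + 200·x^3 + 480·x^4 + 384·x^5 + 512·x^6)·Dx + (29 + 252·x + 242·x^2 + 672·x^3 + 160·x^4 + 256·x^5)·Dx^2 + (-7 - x + 2·x^2 + 50·x^3 + 120·x^4 + 96·x^5 + 128·x^6)·Dx^3  (order 3).
h: a_k = 4, 10, 20, 32, 116, 1304/5, 724, …
ICs: h(0) = 4, h′(0) = 10, h′′(0) = 40.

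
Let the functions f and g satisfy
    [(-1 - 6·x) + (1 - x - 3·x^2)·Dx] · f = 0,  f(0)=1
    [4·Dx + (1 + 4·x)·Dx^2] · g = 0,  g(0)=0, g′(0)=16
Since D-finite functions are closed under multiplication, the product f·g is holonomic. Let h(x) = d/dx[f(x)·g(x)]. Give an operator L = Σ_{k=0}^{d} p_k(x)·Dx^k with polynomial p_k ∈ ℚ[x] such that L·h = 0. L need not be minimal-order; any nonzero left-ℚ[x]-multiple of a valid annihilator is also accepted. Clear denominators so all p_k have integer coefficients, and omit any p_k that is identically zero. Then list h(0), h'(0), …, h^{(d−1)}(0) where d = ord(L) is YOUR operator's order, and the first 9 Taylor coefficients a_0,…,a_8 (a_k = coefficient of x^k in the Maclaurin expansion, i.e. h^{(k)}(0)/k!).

f: a_k = 1, 1, 4, 7, 19, 40, 97, 217, 508, …
g: a_k = 0, 16, -32, 256/3, -256, 4096/5, -8192/3, 65536/7, -32768, …
Sym-product of L_f,L_g gives L₀ (≤ ord 2).
Derive L from L₀ (diff closure).
L = (218 + 1080·x + 2592·x^2) + (-1 + 142·x + 1224·x^2 + 2016·x^3)·Dx + (-5 - 39·x - 37·x^2 + 228·x^3 + 288·x^4)·Dx^2  (order 2).
h: a_k = 16, -32, 352, -2240/3, 14768/3, -69184/5, 1051024/15, -24928384/105, 36811232/35, …
ICs: h(0) = 16, h′(0) = -32.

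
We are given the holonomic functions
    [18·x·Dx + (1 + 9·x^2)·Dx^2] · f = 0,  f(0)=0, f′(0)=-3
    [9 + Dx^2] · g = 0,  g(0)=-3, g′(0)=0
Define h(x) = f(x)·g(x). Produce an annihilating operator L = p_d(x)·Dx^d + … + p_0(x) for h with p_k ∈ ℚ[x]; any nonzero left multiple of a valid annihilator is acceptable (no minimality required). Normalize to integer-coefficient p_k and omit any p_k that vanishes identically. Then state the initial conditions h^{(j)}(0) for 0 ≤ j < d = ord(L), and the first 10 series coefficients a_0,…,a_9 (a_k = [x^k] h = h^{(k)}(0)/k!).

L = (810 + 18954·x^2 + 72171·x^4 + 236196·x^6 + 531441·x^8) + (972·x + 14580·x^3 + 78732·x^5 + 236196·x^7)·Dx + (108 + 2592·x^2 + 13122·x^4 + 52488·x^6 + 118098·x^8)·Dx^2 + (108·x + 1620·x^3 + 8748·x^5 + 26244·x^7)·Dx^3 + (2 + 54·x^2 + 567·x^4 + 2916·x^6 + 6561·x^8)·Dx^4  (order 4).
h: a_k = 0, 9, 0, -135/2, 0, 11907/40, 0, -948429/560, 0, 50622489/4480, …
ICs: h(0) = 0, h′(0) = 9, h′′(0) = 0, h′′′(0) = -405.

f: a_k = 0, -3, 0, 9, 0, -243/5, 0, 2187/7, 0, -2187, …
g: a_k = -3, 0, 27/2, 0, -81/8, 0, 243/80, 0, -2187/4480, 0, …
f·g: L₀ = L_f ⊗_s L_g, ord ≤ 2·2.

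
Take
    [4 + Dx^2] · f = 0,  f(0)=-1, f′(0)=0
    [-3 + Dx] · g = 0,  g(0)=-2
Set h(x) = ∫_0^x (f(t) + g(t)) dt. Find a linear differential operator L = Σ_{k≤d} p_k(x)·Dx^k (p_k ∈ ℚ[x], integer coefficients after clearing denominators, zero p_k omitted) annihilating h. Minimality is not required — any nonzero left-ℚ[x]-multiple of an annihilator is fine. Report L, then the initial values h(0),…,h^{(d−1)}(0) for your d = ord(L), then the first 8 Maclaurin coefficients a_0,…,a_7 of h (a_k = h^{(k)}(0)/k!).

L = -12·Dx + 4·Dx^2 - 3·Dx^3 + Dx^4  (order 4).
h: a_k = 0, -3, -3, -7/3, -9/4, -89/60, -27/40, -697/2520, …
ICs: h(0) = 0, h′(0) = -3, h′′(0) = -6, h′′′(0) = -14.

f: a_k = -1, 0, 2, 0, -2/3, 0, 4/45, 0, …
g: a_k = -2, -6, -9, -9, -27/4, -81/20, -81/40, -243/280, …
f+g: L₀ = lclm(L_f,L_g), ord ≤ 2+1.
h=∫h₀ ⇒ L = L₀·Dx.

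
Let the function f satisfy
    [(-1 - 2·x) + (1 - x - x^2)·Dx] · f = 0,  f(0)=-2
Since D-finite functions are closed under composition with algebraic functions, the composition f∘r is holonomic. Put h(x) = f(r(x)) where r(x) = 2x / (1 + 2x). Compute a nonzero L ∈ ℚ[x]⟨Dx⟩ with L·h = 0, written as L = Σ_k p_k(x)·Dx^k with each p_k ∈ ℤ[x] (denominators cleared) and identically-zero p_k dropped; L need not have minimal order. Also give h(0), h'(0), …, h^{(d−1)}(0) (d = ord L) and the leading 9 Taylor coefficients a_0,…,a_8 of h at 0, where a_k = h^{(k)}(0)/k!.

f: a_k = -2, -2, -4, -6, -10, -16, -26, -42, -68, …
Substitute x→r, Dx→(1/r')Dx; clear ⇒ L₀.
L = (2 + 12·x) + (-1 - 4·x + 8·x^3)·Dx  (order 1).
h: a_k = -2, -4, -8, 0, -32, 64, -256, 768, -2560, …
ICs: h(0) = -2.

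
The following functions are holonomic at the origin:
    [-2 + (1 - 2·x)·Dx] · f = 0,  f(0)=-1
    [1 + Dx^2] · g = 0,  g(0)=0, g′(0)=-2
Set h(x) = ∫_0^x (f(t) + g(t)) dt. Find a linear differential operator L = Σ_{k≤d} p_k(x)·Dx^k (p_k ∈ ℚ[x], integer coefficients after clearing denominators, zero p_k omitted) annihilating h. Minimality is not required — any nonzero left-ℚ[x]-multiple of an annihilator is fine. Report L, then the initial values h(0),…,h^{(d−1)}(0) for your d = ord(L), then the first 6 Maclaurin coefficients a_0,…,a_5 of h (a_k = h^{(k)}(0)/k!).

f: a_k = -1, -2, -4, -8, -16, -32, …
g: a_k = 0, -2, 0, 1/3, 0, -1/60, …
L₀ := lclm(L_f,L_g); ord L₀ ≤ 1+2.
Integrate: L := L₀·Dx.
L = (50 - 8·x + 8·x^2)·Dx + (-9 + 22·x - 12·x^2 + 8·x^3)·Dx^2 + (50 - 8·x + 8·x^2)·Dx^3 + (-9 + 22·x - 12·x^2 + 8·x^3)·Dx^4  (order 4).
h: a_k = 0, -1, -2, -4/3, -23/12, -16/5, …
ICs: h(0) = 0, h′(0) = -1, h′′(0) = -4, h′′′(0) = -8.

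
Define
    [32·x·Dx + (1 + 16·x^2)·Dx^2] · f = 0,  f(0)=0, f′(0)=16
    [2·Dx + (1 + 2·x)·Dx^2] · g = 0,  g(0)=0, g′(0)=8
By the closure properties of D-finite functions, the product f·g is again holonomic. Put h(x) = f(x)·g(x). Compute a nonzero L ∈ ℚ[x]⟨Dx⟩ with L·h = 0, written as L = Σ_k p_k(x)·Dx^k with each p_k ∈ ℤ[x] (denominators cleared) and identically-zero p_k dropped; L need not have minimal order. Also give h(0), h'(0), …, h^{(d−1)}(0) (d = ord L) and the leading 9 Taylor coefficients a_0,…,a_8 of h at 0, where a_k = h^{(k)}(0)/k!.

L = (2304 + 8960·x + 114688·x^2 + 552960·x^3 + 983040·x^4 + 851968·x^5 + 1048576·x^7)·Dx + (1032 + 14720·x + 111872·x^2 + 616448·x^3 + 1884160·x^4 + 3047424·x^5 + 2293760·x^6 + 1572864·x^7 + 3670016·x^8)·Dx^2 + (72 + 2512·x + 19968·x^2 + 99072·x^3 + 393216·x^4 + 1019904·x^5 + 1572864·x^6 + 1376256·x^7 + 1572864·x^8 + 2097152·x^9)·Dx^3 + (17 + 132·x + 964·x^2 + 4864·x^3 + 18432·x^4 + 55296·x^5 + 129024·x^6 + 196608·x^7 + 196608·x^8 + 262144·x^9 + 262144·x^10)·Dx^4  (order 4).
h: a_k = 0, 0, 128, -128, -512, 1280/3, 272384/45, -88064/15, -335872/5, …
ICs: h(0) = 0, h′(0) = 0, h′′(0) = 256, h′′′(0) = -768.

f: a_k = 0, 16, 0, -256/3, 0, 4096/5, 0, -65536/7, 0, …
g: a_k = 0, 8, -8, 32/3, -16, 128/5, -128/3, 512/7, -128, …
h₀=f·g: eliminate ⇒ L₀, order ≤ 2·2.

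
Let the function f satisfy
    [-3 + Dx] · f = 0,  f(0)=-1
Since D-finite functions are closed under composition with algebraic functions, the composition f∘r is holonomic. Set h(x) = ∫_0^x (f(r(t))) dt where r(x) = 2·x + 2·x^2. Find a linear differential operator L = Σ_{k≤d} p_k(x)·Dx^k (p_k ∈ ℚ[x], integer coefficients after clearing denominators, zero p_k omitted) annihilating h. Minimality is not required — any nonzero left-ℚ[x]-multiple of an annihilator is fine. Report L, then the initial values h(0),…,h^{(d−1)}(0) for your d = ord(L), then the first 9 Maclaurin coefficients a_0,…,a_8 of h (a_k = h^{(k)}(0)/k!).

L = (-6 - 12·x)·Dx + Dx^2  (order 2).
h: a_k = 0, -1, -3, -8, -18, -36, -324/5, -3744/35, -5724/35, …
ICs: h(0) = 0, h′(0) = -1.

f: a_k = -1, -3, -9/2, -9/2, -27/8, -81/40, -81/80, -243/560, -729/4480, …
f∘r: x↦r, Dx↦Dx/r' in L_f ⇒ L₀.
Integrate: L := L₀·Dx.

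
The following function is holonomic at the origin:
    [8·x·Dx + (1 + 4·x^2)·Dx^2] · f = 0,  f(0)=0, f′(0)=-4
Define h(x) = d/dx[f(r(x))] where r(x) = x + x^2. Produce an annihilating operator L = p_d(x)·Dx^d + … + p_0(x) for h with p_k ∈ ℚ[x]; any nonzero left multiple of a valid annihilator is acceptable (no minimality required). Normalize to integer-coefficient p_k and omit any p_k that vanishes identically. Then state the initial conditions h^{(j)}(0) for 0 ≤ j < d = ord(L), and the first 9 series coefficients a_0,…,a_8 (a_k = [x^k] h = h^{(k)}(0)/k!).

L = (-2 + 8·x + 32·x^2 + 48·x^3 + 24·x^4) + (1 + 2·x + 4·x^2 + 16·x^3 + 20·x^4 + 8·x^5)·Dx  (order 1).
h: a_k = -4, -8, 16, 64, 16, -352, -640, 1024, 5312, …
ICs: h(0) = -4.

f: a_k = 0, -4, 0, 16/3, 0, -64/5, 0, 256/7, 0, …
f∘r: x↦r, Dx↦Dx/r' in L_f ⇒ L₀.
h=h₀': d/dx-closure on L₀ ⇒ L.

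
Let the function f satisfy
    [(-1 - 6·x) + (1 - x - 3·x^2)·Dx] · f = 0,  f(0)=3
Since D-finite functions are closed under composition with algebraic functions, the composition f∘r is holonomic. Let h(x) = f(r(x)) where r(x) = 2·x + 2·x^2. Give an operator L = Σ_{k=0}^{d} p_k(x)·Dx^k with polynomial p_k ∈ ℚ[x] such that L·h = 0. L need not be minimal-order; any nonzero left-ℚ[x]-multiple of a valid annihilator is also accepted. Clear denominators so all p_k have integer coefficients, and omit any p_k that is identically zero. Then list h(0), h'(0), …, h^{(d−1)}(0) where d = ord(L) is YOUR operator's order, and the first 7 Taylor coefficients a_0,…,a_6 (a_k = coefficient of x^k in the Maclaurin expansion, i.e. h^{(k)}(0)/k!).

L = (2 + 28·x + 72·x^2 + 48·x^3) + (-1 + 2·x + 14·x^2 + 24·x^3 + 12·x^4)·Dx  (order 1).
h: a_k = 3, 6, 54, 264, 1464, 7992, 43464, …
ICs: h(0) = 3.

f: a_k = 3, 3, 12, 21, 57, 120, 291, …
h₀=f(r): pull back L_f along r ⇒ L₀.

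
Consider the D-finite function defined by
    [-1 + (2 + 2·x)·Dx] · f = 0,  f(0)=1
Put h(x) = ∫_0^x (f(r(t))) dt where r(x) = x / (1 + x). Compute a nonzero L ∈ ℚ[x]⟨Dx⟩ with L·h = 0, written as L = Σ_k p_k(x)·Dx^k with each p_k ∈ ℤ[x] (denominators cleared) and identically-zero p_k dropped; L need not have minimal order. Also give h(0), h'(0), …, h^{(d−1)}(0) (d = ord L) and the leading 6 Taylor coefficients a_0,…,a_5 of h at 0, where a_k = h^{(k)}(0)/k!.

L = -Dx + (2 + 6·x + 4·x^2)·Dx^2  (order 2).
h: a_k = 0, 1, 1/4, -5/24, 13/64, -141/640, …
ICs: h(0) = 0, h′(0) = 1.

f: a_k = 1, 1/2, -1/8, 1/16, -5/128, 7/256, …
L₀ from L_f via x↦r, Dx↦r'^{-1}Dx.
Integrate: L := L₀·Dx.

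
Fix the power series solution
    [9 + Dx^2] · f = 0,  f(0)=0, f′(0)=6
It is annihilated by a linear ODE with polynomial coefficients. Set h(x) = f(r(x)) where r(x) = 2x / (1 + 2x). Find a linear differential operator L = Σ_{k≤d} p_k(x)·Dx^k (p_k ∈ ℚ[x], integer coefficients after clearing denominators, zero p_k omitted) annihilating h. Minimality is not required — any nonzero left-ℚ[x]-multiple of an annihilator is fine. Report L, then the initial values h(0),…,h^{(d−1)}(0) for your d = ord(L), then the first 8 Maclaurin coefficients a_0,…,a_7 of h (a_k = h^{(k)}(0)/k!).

f: a_k = 0, 6, 0, -9, 0, 81/20, 0, -243/280, …
f∘r: x↦r, Dx↦Dx/r' in L_f ⇒ L₀.
L = 36 + (4 + 24·x + 48·x^2 + 32·x^3)·Dx + (1 + 8·x + 24·x^2 + 32·x^3 + 16·x^4)·Dx^2  (order 2).
h: a_k = 0, 12, -24, -24, 336, -7032/5, 4080, -309648/35, …
ICs: h(0) = 0, h′(0) = 12.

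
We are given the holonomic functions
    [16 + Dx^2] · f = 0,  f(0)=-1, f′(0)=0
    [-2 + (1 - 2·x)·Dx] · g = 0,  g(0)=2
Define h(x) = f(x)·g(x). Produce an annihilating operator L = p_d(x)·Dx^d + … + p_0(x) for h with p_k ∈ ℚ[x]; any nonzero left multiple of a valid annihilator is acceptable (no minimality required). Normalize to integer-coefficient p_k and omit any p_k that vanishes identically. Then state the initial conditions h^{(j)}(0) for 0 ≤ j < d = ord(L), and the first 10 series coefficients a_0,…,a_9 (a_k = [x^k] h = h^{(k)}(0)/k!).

L = (-16 + 32·x) + 4·Dx + (-1 + 2·x)·Dx^2  (order 2).
h: a_k = -2, -4, 8, 16, 32/3, 64/3, 2432/45, 4864/45, 67072/315, 134144/315, …
ICs: h(0) = -2, h′(0) = -4.

f: a_k = -1, 0, 8, 0, -32/3, 0, 256/45, 0, -512/315, 0, …
g: a_k = 2, 4, 8, 16, 32, 64, 128, 256, 512, 1024, …
f·g: L₀ = L_f ⊗_s L_g, ord ≤ 2·1.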